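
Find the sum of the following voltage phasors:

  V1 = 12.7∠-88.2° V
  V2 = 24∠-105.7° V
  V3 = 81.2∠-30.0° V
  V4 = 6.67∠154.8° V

Step 1 — Convert each phasor to rectangular form:
  V1 = 12.7·(cos(-88.2°) + j·sin(-88.2°)) = 0.3989 - j12.69 V
  V2 = 24·(cos(-105.7°) + j·sin(-105.7°)) = -6.494 - j23.1 V
  V3 = 81.2·(cos(-30.0°) + j·sin(-30.0°)) = 70.32 - j40.6 V
  V4 = 6.67·(cos(154.8°) + j·sin(154.8°)) = -6.035 + j2.84 V
Step 2 — Sum components: V_total = 58.19 - j73.56 V.
Step 3 — Convert to polar: |V_total| = 93.79 V, ∠V_total = -51.7°.

V_total = 93.79∠-51.7° V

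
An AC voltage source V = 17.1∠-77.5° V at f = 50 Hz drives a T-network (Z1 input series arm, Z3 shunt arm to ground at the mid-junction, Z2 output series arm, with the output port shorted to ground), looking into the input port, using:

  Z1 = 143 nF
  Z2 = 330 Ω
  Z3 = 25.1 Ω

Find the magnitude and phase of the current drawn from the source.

Step 1 — Angular frequency: ω = 2π·f = 2π·50 = 314.2 rad/s.
Step 2 — Component impedances:
  Z1: Z = 1/(jωC) = -j/(ω·C) = 0 - j2.226e+04 Ω
  Z2: Z = R = 330 Ω
  Z3: Z = R = 25.1 Ω
Step 3 — With the output port shorted to ground, the output series arm Z2 runs from the junction to ground; the shunt arm Z3 also runs from the junction to ground. They appear in parallel: Z3 || Z2 = 23.33 Ω.
Step 4 — Series with input arm Z1: Z_in = Z1 + (Z3 || Z2) = 23.33 - j2.226e+04 Ω = 2.226e+04∠-89.9° Ω.
Step 5 — Source phasor: V = 17.1∠-77.5° V = 3.701 - j16.69 V.
Step 6 — Ohm's law: I = V / Z_total = (3.701 - j16.69) / (23.33 - j2.226e+04) = 0.0007502 + j0.0001655 A.
Step 7 — Convert to polar: |I| = 0.0007682 A, ∠I = 12.4°.

I = 0.0007682∠12.4° A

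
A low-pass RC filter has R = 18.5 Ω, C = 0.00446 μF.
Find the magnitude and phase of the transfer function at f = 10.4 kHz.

Step 1 — Angular frequency: ω = 2π·1.04e+04 = 6.535e+04 rad/s.
Step 2 — Transfer function: H(jω) = 1/(1 + jωRC).
Step 3 — Denominator: 1 + jωRC = 1 + j·6.535e+04·18.5·4.46e-09 = 1 + j0.005392.
Step 4 — H = 1 - j0.005391.
Step 5 — Magnitude: |H| = 1 (-0.0 dB); phase: φ = -0.3°.

|H| = 1 (-0.0 dB), φ = -0.3°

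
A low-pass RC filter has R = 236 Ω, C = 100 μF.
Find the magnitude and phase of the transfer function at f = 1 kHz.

Step 1 — Angular frequency: ω = 2π·1000 = 6283 rad/s.
Step 2 — Transfer function: H(jω) = 1/(1 + jωRC).
Step 3 — Denominator: 1 + jωRC = 1 + j·6283·236·0.0001 = 1 + j148.3.
Step 4 — H = 4.548e-05 - j0.006744.
Step 5 — Magnitude: |H| = 0.006744 (-43.4 dB); phase: φ = -89.6°.

|H| = 0.006744 (-43.4 dB), φ = -89.6°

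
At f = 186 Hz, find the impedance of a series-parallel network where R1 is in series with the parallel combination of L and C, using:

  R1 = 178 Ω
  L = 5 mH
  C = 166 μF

Step 1 — Angular frequency: ω = 2π·f = 2π·186 = 1169 rad/s.
Step 2 — Component impedances:
  R1: Z = R = 178 Ω
  L: Z = jωL = j·1169·0.005 = 0 + j5.843 Ω
  C: Z = 1/(jωC) = -j/(ω·C) = 0 - j5.155 Ω
Step 3 — Parallel branch: L || C = 1/(1/L + 1/C) = 0 - j43.73 Ω.
Step 4 — Series with R1: Z_total = R1 + (L || C) = 178 - j43.73 Ω = 183.3∠-13.8° Ω.

Z = 178 - j43.73 Ω = 183.3∠-13.8° Ω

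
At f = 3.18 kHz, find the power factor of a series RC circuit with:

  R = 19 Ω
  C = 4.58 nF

Step 1 — Angular frequency: ω = 2π·f = 2π·3180 = 1.998e+04 rad/s.
Step 2 — Component impedances:
  R: Z = R = 19 Ω
  C: Z = 1/(jωC) = -j/(ω·C) = 0 - j1.093e+04 Ω
Step 3 — Series combination: Z_total = R + C = 19 - j1.093e+04 Ω = 1.093e+04∠-89.9° Ω.
Step 4 — Power factor: PF = cos(φ) = Re(Z)/|Z| = 19/10928 = 0.001739.
Step 5 — Type: Im(Z) = -1.093e+04 ⇒ leading (phase φ = -89.9°).

PF = 0.001739 (leading, φ = -89.9°)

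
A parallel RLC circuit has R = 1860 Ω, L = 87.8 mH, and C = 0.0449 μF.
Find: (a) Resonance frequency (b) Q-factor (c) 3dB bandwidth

Step 1 — Resonance: ω₀ = 1/√(LC) = 1/√(0.0878·4.49e-08) = 1.593e+04 rad/s.
Step 2 — f₀ = ω₀/(2π) = 2535 Hz.
Step 3 — Parallel Q: Q = R/(ω₀L) = 1860/(1.593e+04·0.0878) = 1.33.
Step 4 — Bandwidth: Δω = ω₀/Q = 1.197e+04 rad/s; BW = Δω/(2π) = 1906 Hz.

(a) f₀ = 2535 Hz  (b) Q = 1.33  (c) BW = 1906 Hz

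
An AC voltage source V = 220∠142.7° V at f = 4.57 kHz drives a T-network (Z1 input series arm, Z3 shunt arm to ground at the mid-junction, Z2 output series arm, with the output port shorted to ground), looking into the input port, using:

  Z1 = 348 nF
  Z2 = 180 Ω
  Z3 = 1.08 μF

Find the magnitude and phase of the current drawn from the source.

Step 1 — Angular frequency: ω = 2π·f = 2π·4570 = 2.871e+04 rad/s.
Step 2 — Component impedances:
  Z1: Z = 1/(jωC) = -j/(ω·C) = 0 - j100.1 Ω
  Z2: Z = R = 180 Ω
  Z3: Z = 1/(jωC) = -j/(ω·C) = 0 - j32.25 Ω
Step 3 — With the output port shorted to ground, the output series arm Z2 runs from the junction to ground; the shunt arm Z3 also runs from the junction to ground. They appear in parallel: Z3 || Z2 = 5.597 - j31.24 Ω.
Step 4 — Series with input arm Z1: Z_in = Z1 + (Z3 || Z2) = 5.597 - j131.3 Ω = 131.4∠-87.6° Ω.
Step 5 — Source phasor: V = 220∠142.7° V = -175 + j133.3 V.
Step 6 — Ohm's law: I = V / Z_total = (-175 + j133.3) / (5.597 - j131.3) = -1.07 - j1.287 A.
Step 7 — Convert to polar: |I| = 1.674 A, ∠I = -129.7°.

I = 1.674∠-129.7° A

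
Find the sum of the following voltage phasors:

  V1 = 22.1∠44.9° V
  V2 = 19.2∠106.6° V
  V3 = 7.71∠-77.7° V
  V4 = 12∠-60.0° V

Step 1 — Convert each phasor to rectangular form:
  V1 = 22.1·(cos(44.9°) + j·sin(44.9°)) = 15.65 + j15.6 V
  V2 = 19.2·(cos(106.6°) + j·sin(106.6°)) = -5.485 + j18.4 V
  V3 = 7.71·(cos(-77.7°) + j·sin(-77.7°)) = 1.642 - j7.533 V
  V4 = 12·(cos(-60.0°) + j·sin(-60.0°)) = 6 - j10.39 V
Step 2 — Sum components: V_total = 17.81 + j16.07 V.
Step 3 — Convert to polar: |V_total| = 23.99 V, ∠V_total = 42.1°.

V_total = 23.99∠42.1° V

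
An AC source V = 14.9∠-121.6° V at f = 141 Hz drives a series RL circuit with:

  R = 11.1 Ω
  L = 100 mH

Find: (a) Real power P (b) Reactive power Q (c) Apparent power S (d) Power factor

Step 1 — Angular frequency: ω = 2π·f = 2π·141 = 885.9 rad/s.
Step 2 — Component impedances:
  R: Z = R = 11.1 Ω
  L: Z = jωL = j·885.9·0.1 = 0 + j88.59 Ω
Step 3 — Series combination: Z_total = R + L = 11.1 + j88.59 Ω = 89.29∠82.9° Ω.
Step 4 — Source phasor: V = 14.9∠-121.6° V = -7.807 - j12.69 V.
Step 5 — Current: I = V / Z = -0.1519 + j0.06909 A = 0.1669∠155.5° A.
Step 6 — Complex power: S = V·I* = 0.3091 + j2.467 VA.
Step 7 — Real power: P = Re(S) = 0.3091 W.
Step 8 — Reactive power: Q = Im(S) = 2.467 VAR.
Step 9 — Apparent power: |S| = 2.487 VA.
Step 10 — Power factor: PF = P/|S| = 0.1243 (lagging).

(a) P = 0.3091 W  (b) Q = 2.467 VAR  (c) S = 2.487 VA  (d) PF = 0.1243 (lagging)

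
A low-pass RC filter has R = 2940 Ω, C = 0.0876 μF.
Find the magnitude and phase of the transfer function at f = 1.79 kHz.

Step 1 — Angular frequency: ω = 2π·1790 = 1.125e+04 rad/s.
Step 2 — Transfer function: H(jω) = 1/(1 + jωRC).
Step 3 — Denominator: 1 + jωRC = 1 + j·1.125e+04·2940·8.76e-08 = 1 + j2.897.
Step 4 — H = 0.1065 - j0.3085.
Step 5 — Magnitude: |H| = 0.3263 (-9.7 dB); phase: φ = -71.0°.

|H| = 0.3263 (-9.7 dB), φ = -71.0°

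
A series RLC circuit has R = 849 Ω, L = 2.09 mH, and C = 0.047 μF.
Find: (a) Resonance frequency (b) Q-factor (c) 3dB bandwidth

Step 1 — Resonance: ω₀ = 1/√(LC) = 1/√(0.00209·4.7e-08) = 1.009e+05 rad/s.
Step 2 — f₀ = ω₀/(2π) = 1.606e+04 Hz.
Step 3 — Series Q: Q = ω₀L/R = 1.009e+05·0.00209/849 = 0.2484.
Step 4 — Bandwidth: Δω = ω₀/Q = 4.062e+05 rad/s; BW = Δω/(2π) = 6.465e+04 Hz.

(a) f₀ = 1.606e+04 Hz  (b) Q = 0.2484  (c) BW = 6.465e+04 Hz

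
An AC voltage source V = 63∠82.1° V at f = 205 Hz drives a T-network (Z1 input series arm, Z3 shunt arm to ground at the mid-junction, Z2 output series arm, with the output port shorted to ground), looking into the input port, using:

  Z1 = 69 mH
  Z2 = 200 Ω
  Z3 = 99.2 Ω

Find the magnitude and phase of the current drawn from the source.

Step 1 — Angular frequency: ω = 2π·f = 2π·205 = 1288 rad/s.
Step 2 — Component impedances:
  Z1: Z = jωL = j·1288·0.069 = 0 + j88.88 Ω
  Z2: Z = R = 200 Ω
  Z3: Z = R = 99.2 Ω
Step 3 — With the output port shorted to ground, the output series arm Z2 runs from the junction to ground; the shunt arm Z3 also runs from the junction to ground. They appear in parallel: Z3 || Z2 = 66.31 Ω.
Step 4 — Series with input arm Z1: Z_in = Z1 + (Z3 || Z2) = 66.31 + j88.88 Ω = 110.9∠53.3° Ω.
Step 5 — Source phasor: V = 63∠82.1° V = 8.659 + j62.4 V.
Step 6 — Ohm's law: I = V / Z_total = (8.659 + j62.4) / (66.31 + j88.88) = 0.4977 + j0.2739 A.
Step 7 — Convert to polar: |I| = 0.5681 A, ∠I = 28.8°.

I = 0.5681∠28.8° A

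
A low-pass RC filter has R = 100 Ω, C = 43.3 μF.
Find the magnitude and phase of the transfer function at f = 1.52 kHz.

Step 1 — Angular frequency: ω = 2π·1520 = 9550 rad/s.
Step 2 — Transfer function: H(jω) = 1/(1 + jωRC).
Step 3 — Denominator: 1 + jωRC = 1 + j·9550·100·4.33e-05 = 1 + j41.35.
Step 4 — H = 0.0005844 - j0.02417.
Step 5 — Magnitude: |H| = 0.02417 (-32.3 dB); phase: φ = -88.6°.

|H| = 0.02417 (-32.3 dB), φ = -88.6°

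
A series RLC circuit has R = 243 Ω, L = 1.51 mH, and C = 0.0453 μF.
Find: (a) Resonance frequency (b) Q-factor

Step 1 — Resonance condition Im(Z)=0 gives ω₀ = 1/√(LC).
Step 2 — ω₀ = 1/√(0.00151·4.53e-08) = 1.209e+05 rad/s.
Step 3 — f₀ = ω₀/(2π) = 1.924e+04 Hz.
Step 4 — Series Q: Q = ω₀L/R = 1.209e+05·0.00151/243 = 0.7513.

(a) f₀ = 1.924e+04 Hz  (b) Q = 0.7513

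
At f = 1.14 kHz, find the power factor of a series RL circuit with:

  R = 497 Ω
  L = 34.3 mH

Step 1 — Angular frequency: ω = 2π·f = 2π·1140 = 7163 rad/s.
Step 2 — Component impedances:
  R: Z = R = 497 Ω
  L: Z = jωL = j·7163·0.0343 = 0 + j245.7 Ω
Step 3 — Series combination: Z_total = R + L = 497 + j245.7 Ω = 554.4∠26.3° Ω.
Step 4 — Power factor: PF = cos(φ) = Re(Z)/|Z| = 497/554.41 = 0.8964.
Step 5 — Type: Im(Z) = 245.7 ⇒ lagging (phase φ = 26.3°).

PF = 0.8964 (lagging, φ = 26.3°)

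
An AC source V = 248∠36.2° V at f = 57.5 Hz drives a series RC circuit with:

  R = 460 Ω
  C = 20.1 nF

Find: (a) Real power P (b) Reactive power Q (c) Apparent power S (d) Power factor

Step 1 — Angular frequency: ω = 2π·f = 2π·57.5 = 361.3 rad/s.
Step 2 — Component impedances:
  R: Z = R = 460 Ω
  C: Z = 1/(jωC) = -j/(ω·C) = 0 - j1.377e+05 Ω
Step 3 — Series combination: Z_total = R + C = 460 - j1.377e+05 Ω = 1.377e+05∠-89.8° Ω.
Step 4 — Source phasor: V = 248∠36.2° V = 200.1 + j146.5 V.
Step 5 — Current: I = V / Z = -0.001059 + j0.001457 A = 0.001801∠126.0° A.
Step 6 — Complex power: S = V·I* = 0.001492 - j0.4466 VA.
Step 7 — Real power: P = Re(S) = 0.001492 W.
Step 8 — Reactive power: Q = Im(S) = -0.4466 VAR.
Step 9 — Apparent power: |S| = 0.4466 VA.
Step 10 — Power factor: PF = P/|S| = 0.00334 (leading).

(a) P = 0.001492 W  (b) Q = -0.4466 VAR  (c) S = 0.4466 VA  (d) PF = 0.00334 (leading)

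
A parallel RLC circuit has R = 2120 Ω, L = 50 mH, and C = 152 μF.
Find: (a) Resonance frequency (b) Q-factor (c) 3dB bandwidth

Step 1 — Resonance: ω₀ = 1/√(LC) = 1/√(0.05·0.000152) = 362.7 rad/s.
Step 2 — f₀ = ω₀/(2π) = 57.73 Hz.
Step 3 — Parallel Q: Q = R/(ω₀L) = 2120/(362.7·0.05) = 116.9.
Step 4 — Bandwidth: Δω = ω₀/Q = 3.103 rad/s; BW = Δω/(2π) = 0.4939 Hz.

(a) f₀ = 57.73 Hz  (b) Q = 116.9  (c) BW = 0.4939 Hz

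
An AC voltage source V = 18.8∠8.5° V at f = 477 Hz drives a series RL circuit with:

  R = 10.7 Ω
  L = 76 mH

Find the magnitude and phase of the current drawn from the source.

Step 1 — Angular frequency: ω = 2π·f = 2π·477 = 2997 rad/s.
Step 2 — Component impedances:
  R: Z = R = 10.7 Ω
  L: Z = jωL = j·2997·0.076 = 0 + j227.8 Ω
Step 3 — Series combination: Z_total = R + L = 10.7 + j227.8 Ω = 228∠87.3° Ω.
Step 4 — Source phasor: V = 18.8∠8.5° V = 18.59 + j2.779 V.
Step 5 — Ohm's law: I = V / Z_total = (18.59 + j2.779) / (10.7 + j227.8) = 0.016 - j0.08088 A.
Step 6 — Convert to polar: |I| = 0.08245 A, ∠I = -78.8°.

I = 0.08245∠-78.8° A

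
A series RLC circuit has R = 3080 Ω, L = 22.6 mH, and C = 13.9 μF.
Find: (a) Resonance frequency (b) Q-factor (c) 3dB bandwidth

Step 1 — Resonance: ω₀ = 1/√(LC) = 1/√(0.0226·1.39e-05) = 1784 rad/s.
Step 2 — f₀ = ω₀/(2π) = 284 Hz.
Step 3 — Series Q: Q = ω₀L/R = 1784·0.0226/3080 = 0.01309.
Step 4 — Bandwidth: Δω = ω₀/Q = 1.363e+05 rad/s; BW = Δω/(2π) = 2.169e+04 Hz.

(a) f₀ = 284 Hz  (b) Q = 0.01309  (c) BW = 2.169e+04 Hz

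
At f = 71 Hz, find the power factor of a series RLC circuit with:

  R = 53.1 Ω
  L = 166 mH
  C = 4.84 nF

Step 1 — Angular frequency: ω = 2π·f = 2π·71 = 446.1 rad/s.
Step 2 — Component impedances:
  R: Z = R = 53.1 Ω
  L: Z = jωL = j·446.1·0.166 = 0 + j74.05 Ω
  C: Z = 1/(jωC) = -j/(ω·C) = 0 - j4.631e+05 Ω
Step 3 — Series combination: Z_total = R + L + C = 53.1 - j4.631e+05 Ω = 4.631e+05∠-90.0° Ω.
Step 4 — Power factor: PF = cos(φ) = Re(Z)/|Z| = 53.1/4.631e+05 = 0.0001147.
Step 5 — Type: Im(Z) = -4.631e+05 ⇒ leading (phase φ = -90.0°).

PF = 0.0001147 (leading, φ = -90.0°)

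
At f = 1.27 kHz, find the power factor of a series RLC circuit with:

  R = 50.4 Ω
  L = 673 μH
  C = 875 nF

Step 1 — Angular frequency: ω = 2π·f = 2π·1270 = 7980 rad/s.
Step 2 — Component impedances:
  R: Z = R = 50.4 Ω
  L: Z = jωL = j·7980·0.000673 = 0 + j5.37 Ω
  C: Z = 1/(jωC) = -j/(ω·C) = 0 - j143.2 Ω
Step 3 — Series combination: Z_total = R + L + C = 50.4 - j137.9 Ω = 146.8∠-69.9° Ω.
Step 4 — Power factor: PF = cos(φ) = Re(Z)/|Z| = 50.4/146.78 = 0.3434.
Step 5 — Type: Im(Z) = -137.9 ⇒ leading (phase φ = -69.9°).

PF = 0.3434 (leading, φ = -69.9°)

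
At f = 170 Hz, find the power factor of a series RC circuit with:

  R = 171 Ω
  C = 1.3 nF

Step 1 — Angular frequency: ω = 2π·f = 2π·170 = 1068 rad/s.
Step 2 — Component impedances:
  R: Z = R = 171 Ω
  C: Z = 1/(jωC) = -j/(ω·C) = 0 - j7.202e+05 Ω
Step 3 — Series combination: Z_total = R + C = 171 - j7.202e+05 Ω = 7.202e+05∠-90.0° Ω.
Step 4 — Power factor: PF = cos(φ) = Re(Z)/|Z| = 171/7.202e+05 = 0.0002374.
Step 5 — Type: Im(Z) = -7.202e+05 ⇒ leading (phase φ = -90.0°).

PF = 0.0002374 (leading, φ = -90.0°)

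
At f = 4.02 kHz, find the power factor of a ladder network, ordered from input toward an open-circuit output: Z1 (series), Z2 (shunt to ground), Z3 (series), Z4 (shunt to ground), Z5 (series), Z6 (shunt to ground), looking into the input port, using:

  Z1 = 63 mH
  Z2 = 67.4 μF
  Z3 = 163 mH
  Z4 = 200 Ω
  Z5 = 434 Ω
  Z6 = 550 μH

Step 1 — Angular frequency: ω = 2π·f = 2π·4020 = 2.526e+04 rad/s.
Step 2 — Component impedances:
  Z1: Z = jωL = j·2.526e+04·0.063 = 0 + j1591 Ω
  Z2: Z = 1/(jωC) = -j/(ω·C) = 0 - j0.5874 Ω
  Z3: Z = jωL = j·2.526e+04·0.163 = 0 + j4117 Ω
  Z4: Z = R = 200 Ω
  Z5: Z = R = 434 Ω
  Z6: Z = jωL = j·2.526e+04·0.00055 = 0 + j13.89 Ω
Step 3 — Ladder network (open output): work backward from the far end, alternating series and parallel combinations. Z_in = 2.783e-06 + j1591 Ω = 1591∠90.0° Ω.
Step 4 — Power factor: PF = cos(φ) = Re(Z)/|Z| = 2.7833e-06/1590.7 = 1.75e-09.
Step 5 — Type: Im(Z) = 1591 ⇒ lagging (phase φ = 90.0°).

PF = 1.75e-09 (lagging, φ = 90.0°)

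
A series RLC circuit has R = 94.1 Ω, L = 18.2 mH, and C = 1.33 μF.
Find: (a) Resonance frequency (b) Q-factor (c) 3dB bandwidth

Step 1 — Resonance: ω₀ = 1/√(LC) = 1/√(0.0182·1.33e-06) = 6427 rad/s.
Step 2 — f₀ = ω₀/(2π) = 1023 Hz.
Step 3 — Series Q: Q = ω₀L/R = 6427·0.0182/94.1 = 1.243.
Step 4 — Bandwidth: Δω = ω₀/Q = 5170 rad/s; BW = Δω/(2π) = 822.9 Hz.

(a) f₀ = 1023 Hz  (b) Q = 1.243  (c) BW = 822.9 Hz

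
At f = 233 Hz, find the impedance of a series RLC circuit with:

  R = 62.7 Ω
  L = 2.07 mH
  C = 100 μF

Step 1 — Angular frequency: ω = 2π·f = 2π·233 = 1464 rad/s.
Step 2 — Component impedances:
  R: Z = R = 62.7 Ω
  L: Z = jωL = j·1464·0.00207 = 0 + j3.03 Ω
  C: Z = 1/(jωC) = -j/(ω·C) = 0 - j6.831 Ω
Step 3 — Series combination: Z_total = R + L + C = 62.7 - j3.8 Ω = 62.82∠-3.5° Ω.

Z = 62.7 - j3.8 Ω = 62.82∠-3.5° Ω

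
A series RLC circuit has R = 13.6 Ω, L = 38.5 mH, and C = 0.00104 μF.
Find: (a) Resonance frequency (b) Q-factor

Step 1 — Resonance condition Im(Z)=0 gives ω₀ = 1/√(LC).
Step 2 — ω₀ = 1/√(0.0385·1.04e-09) = 1.58e+05 rad/s.
Step 3 — f₀ = ω₀/(2π) = 2.515e+04 Hz.
Step 4 — Series Q: Q = ω₀L/R = 1.58e+05·0.0385/13.6 = 447.4.

(a) f₀ = 2.515e+04 Hz  (b) Q = 447.4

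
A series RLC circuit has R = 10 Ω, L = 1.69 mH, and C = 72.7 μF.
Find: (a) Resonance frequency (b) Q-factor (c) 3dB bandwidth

Step 1 — Resonance condition Im(Z)=0 gives ω₀ = 1/√(LC).
Step 2 — ω₀ = 1/√(0.00169·7.27e-05) = 2853 rad/s.
Step 3 — f₀ = ω₀/(2π) = 454.1 Hz.
Step 4 — Series Q: Q = ω₀L/R = 2853·0.00169/10 = 0.4821.
Step 5 — 3dB bandwidth: Δω = ω₀/Q = 5917 rad/s; BW = Δω/(2π) = 941.7 Hz.

(a) f₀ = 454.1 Hz  (b) Q = 0.4821  (c) BW = 941.7 Hz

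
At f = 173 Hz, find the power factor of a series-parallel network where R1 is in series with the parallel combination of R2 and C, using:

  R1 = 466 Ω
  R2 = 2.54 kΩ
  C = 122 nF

Step 1 — Angular frequency: ω = 2π·f = 2π·173 = 1087 rad/s.
Step 2 — Component impedances:
  R1: Z = R = 466 Ω
  R2: Z = R = 2540 Ω
  C: Z = 1/(jωC) = -j/(ω·C) = 0 - j7541 Ω
Step 3 — Parallel branch: R2 || C = 1/(1/R2 + 1/C) = 2281 - j768.4 Ω.
Step 4 — Series with R1: Z_total = R1 + (R2 || C) = 2747 - j768.4 Ω = 2853∠-15.6° Ω.
Step 5 — Power factor: PF = cos(φ) = Re(Z)/|Z| = 2747.18/2852.61 = 0.963.
Step 6 — Type: Im(Z) = -768.4 ⇒ leading (phase φ = -15.6°).

PF = 0.963 (leading, φ = -15.6°)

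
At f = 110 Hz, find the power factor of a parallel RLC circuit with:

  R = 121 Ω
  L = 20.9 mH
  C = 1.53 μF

Step 1 — Angular frequency: ω = 2π·f = 2π·110 = 691.2 rad/s.
Step 2 — Component impedances:
  R: Z = R = 121 Ω
  L: Z = jωL = j·691.2·0.0209 = 0 + j14.45 Ω
  C: Z = 1/(jωC) = -j/(ω·C) = 0 - j945.7 Ω
Step 3 — Parallel combination: 1/Z_total = 1/R + 1/L + 1/C; Z_total = 1.753 + j14.46 Ω = 14.56∠83.1° Ω.
Step 4 — Power factor: PF = cos(φ) = Re(Z)/|Z| = 1.753/14.56 = 0.1204.
Step 5 — Type: Im(Z) = 14.46 ⇒ lagging (phase φ = 83.1°).

PF = 0.1204 (lagging, φ = 83.1°)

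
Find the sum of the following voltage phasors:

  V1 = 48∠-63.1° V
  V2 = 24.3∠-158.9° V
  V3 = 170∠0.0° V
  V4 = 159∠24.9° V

Step 1 — Convert each phasor to rectangular form:
  V1 = 48·(cos(-63.1°) + j·sin(-63.1°)) = 21.72 - j42.81 V
  V2 = 24.3·(cos(-158.9°) + j·sin(-158.9°)) = -22.67 - j8.748 V
  V3 = 170·(cos(0.0°) + j·sin(0.0°)) = 170 V
  V4 = 159·(cos(24.9°) + j·sin(24.9°)) = 144.2 + j66.94 V
Step 2 — Sum components: V_total = 313.3 + j15.39 V.
Step 3 — Convert to polar: |V_total| = 313.6 V, ∠V_total = 2.8°.

V_total = 313.6∠2.8° V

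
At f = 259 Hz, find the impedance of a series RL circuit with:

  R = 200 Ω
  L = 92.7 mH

Step 1 — Angular frequency: ω = 2π·f = 2π·259 = 1627 rad/s.
Step 2 — Component impedances:
  R: Z = R = 200 Ω
  L: Z = jωL = j·1627·0.0927 = 0 + j150.9 Ω
Step 3 — Series combination: Z_total = R + L = 200 + j150.9 Ω = 250.5∠37.0° Ω.

Z = 200 + j150.9 Ω = 250.5∠37.0° Ω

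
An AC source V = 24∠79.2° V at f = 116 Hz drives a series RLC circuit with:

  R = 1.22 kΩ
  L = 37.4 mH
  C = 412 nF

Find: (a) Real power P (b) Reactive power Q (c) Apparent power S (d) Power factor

Step 1 — Angular frequency: ω = 2π·f = 2π·116 = 728.8 rad/s.
Step 2 — Component impedances:
  R: Z = R = 1220 Ω
  L: Z = jωL = j·728.8·0.0374 = 0 + j27.26 Ω
  C: Z = 1/(jωC) = -j/(ω·C) = 0 - j3330 Ω
Step 3 — Series combination: Z_total = R + L + C = 1220 - j3303 Ω = 3521∠-69.7° Ω.
Step 4 — Source phasor: V = 24∠79.2° V = 4.497 + j23.57 V.
Step 5 — Current: I = V / Z = -0.005838 + j0.003518 A = 0.006816∠148.9° A.
Step 6 — Complex power: S = V·I* = 0.05668 - j0.1535 VA.
Step 7 — Real power: P = Re(S) = 0.05668 W.
Step 8 — Reactive power: Q = Im(S) = -0.1535 VAR.
Step 9 — Apparent power: |S| = 0.1636 VA.
Step 10 — Power factor: PF = P/|S| = 0.3465 (leading).

(a) P = 0.05668 W  (b) Q = -0.1535 VAR  (c) S = 0.1636 VA  (d) PF = 0.3465 (leading)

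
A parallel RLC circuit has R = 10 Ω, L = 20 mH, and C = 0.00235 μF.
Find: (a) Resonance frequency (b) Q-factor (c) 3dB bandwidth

Step 1 — Resonance: ω₀ = 1/√(LC) = 1/√(0.02·2.35e-09) = 1.459e+05 rad/s.
Step 2 — f₀ = ω₀/(2π) = 2.322e+04 Hz.
Step 3 — Parallel Q: Q = R/(ω₀L) = 10/(1.459e+05·0.02) = 0.003428.
Step 4 — Bandwidth: Δω = ω₀/Q = 4.255e+07 rad/s; BW = Δω/(2π) = 6.773e+06 Hz.

(a) f₀ = 2.322e+04 Hz  (b) Q = 0.003428  (c) BW = 6.773e+06 Hz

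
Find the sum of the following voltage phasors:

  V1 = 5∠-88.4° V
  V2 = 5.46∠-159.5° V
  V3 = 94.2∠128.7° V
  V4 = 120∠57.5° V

Step 1 — Convert each phasor to rectangular form:
  V1 = 5·(cos(-88.4°) + j·sin(-88.4°)) = 0.1396 - j4.998 V
  V2 = 5.46·(cos(-159.5°) + j·sin(-159.5°)) = -5.114 - j1.912 V
  V3 = 94.2·(cos(128.7°) + j·sin(128.7°)) = -58.9 + j73.52 V
  V4 = 120·(cos(57.5°) + j·sin(57.5°)) = 64.48 + j101.2 V
Step 2 — Sum components: V_total = 0.6035 + j167.8 V.
Step 3 — Convert to polar: |V_total| = 167.8 V, ∠V_total = 89.8°.

V_total = 167.8∠89.8° V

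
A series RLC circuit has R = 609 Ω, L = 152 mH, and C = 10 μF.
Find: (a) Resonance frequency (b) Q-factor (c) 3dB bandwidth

Step 1 — Resonance condition Im(Z)=0 gives ω₀ = 1/√(LC).
Step 2 — ω₀ = 1/√(0.152·1e-05) = 811.1 rad/s.
Step 3 — f₀ = ω₀/(2π) = 129.1 Hz.
Step 4 — Series Q: Q = ω₀L/R = 811.1·0.152/609 = 0.2024.
Step 5 — 3dB bandwidth: Δω = ω₀/Q = 4007 rad/s; BW = Δω/(2π) = 637.7 Hz.

(a) f₀ = 129.1 Hz  (b) Q = 0.2024  (c) BW = 637.7 Hz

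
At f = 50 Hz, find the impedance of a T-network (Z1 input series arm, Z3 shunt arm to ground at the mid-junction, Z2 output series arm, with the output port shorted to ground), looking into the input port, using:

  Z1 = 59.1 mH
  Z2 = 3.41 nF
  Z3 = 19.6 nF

Step 1 — Angular frequency: ω = 2π·f = 2π·50 = 314.2 rad/s.
Step 2 — Component impedances:
  Z1: Z = jωL = j·314.2·0.0591 = 0 + j18.57 Ω
  Z2: Z = 1/(jωC) = -j/(ω·C) = 0 - j9.335e+05 Ω
  Z3: Z = 1/(jωC) = -j/(ω·C) = 0 - j1.624e+05 Ω
Step 3 — With the output port shorted to ground, the output series arm Z2 runs from the junction to ground; the shunt arm Z3 also runs from the junction to ground. They appear in parallel: Z3 || Z2 = 0 - j1.383e+05 Ω.
Step 4 — Series with input arm Z1: Z_in = Z1 + (Z3 || Z2) = 0 - j1.383e+05 Ω = 1.383e+05∠-90.0° Ω.

Z = 0 - j1.383e+05 Ω = 1.383e+05∠-90.0° Ω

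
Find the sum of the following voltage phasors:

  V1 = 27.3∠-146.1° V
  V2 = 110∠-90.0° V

Step 1 — Convert each phasor to rectangular form:
  V1 = 27.3·(cos(-146.1°) + j·sin(-146.1°)) = -22.66 - j15.23 V
  V2 = 110·(cos(-90.0°) + j·sin(-90.0°)) = 0 - j110 V
Step 2 — Sum components: V_total = -22.66 - j125.2 V.
Step 3 — Convert to polar: |V_total| = 127.3 V, ∠V_total = -100.3°.

V_total = 127.3∠-100.3° V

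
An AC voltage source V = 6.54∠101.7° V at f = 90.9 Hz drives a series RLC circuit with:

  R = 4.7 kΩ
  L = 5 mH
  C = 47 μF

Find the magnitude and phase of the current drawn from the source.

Step 1 — Angular frequency: ω = 2π·f = 2π·90.9 = 571.1 rad/s.
Step 2 — Component impedances:
  R: Z = R = 4700 Ω
  L: Z = jωL = j·571.1·0.005 = 0 + j2.856 Ω
  C: Z = 1/(jωC) = -j/(ω·C) = 0 - j37.25 Ω
Step 3 — Series combination: Z_total = R + L + C = 4700 - j34.4 Ω = 4700∠-0.4° Ω.
Step 4 — Source phasor: V = 6.54∠101.7° V = -1.326 + j6.404 V.
Step 5 — Ohm's law: I = V / Z_total = (-1.326 + j6.404) / (4700 - j34.4) = -0.0002921 + j0.00136 A.
Step 6 — Convert to polar: |I| = 0.001391 A, ∠I = 102.1°.

I = 0.001391∠102.1° A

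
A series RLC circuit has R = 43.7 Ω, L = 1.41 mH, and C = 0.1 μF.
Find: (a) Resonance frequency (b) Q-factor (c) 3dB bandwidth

Step 1 — Resonance: ω₀ = 1/√(LC) = 1/√(0.00141·1e-07) = 8.422e+04 rad/s.
Step 2 — f₀ = ω₀/(2π) = 1.34e+04 Hz.
Step 3 — Series Q: Q = ω₀L/R = 8.422e+04·0.00141/43.7 = 2.717.
Step 4 — Bandwidth: Δω = ω₀/Q = 3.099e+04 rad/s; BW = Δω/(2π) = 4933 Hz.

(a) f₀ = 1.34e+04 Hz  (b) Q = 2.717  (c) BW = 4933 Hz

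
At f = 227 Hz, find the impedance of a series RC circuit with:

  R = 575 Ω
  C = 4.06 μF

Step 1 — Angular frequency: ω = 2π·f = 2π·227 = 1426 rad/s.
Step 2 — Component impedances:
  R: Z = R = 575 Ω
  C: Z = 1/(jωC) = -j/(ω·C) = 0 - j172.7 Ω
Step 3 — Series combination: Z_total = R + C = 575 - j172.7 Ω = 600.4∠-16.7° Ω.

Z = 575 - j172.7 Ω = 600.4∠-16.7° Ω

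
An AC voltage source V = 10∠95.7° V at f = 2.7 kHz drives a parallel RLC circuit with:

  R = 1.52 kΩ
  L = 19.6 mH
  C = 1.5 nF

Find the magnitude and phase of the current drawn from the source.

Step 1 — Angular frequency: ω = 2π·f = 2π·2700 = 1.696e+04 rad/s.
Step 2 — Component impedances:
  R: Z = R = 1520 Ω
  L: Z = jωL = j·1.696e+04·0.0196 = 0 + j332.5 Ω
  C: Z = 1/(jωC) = -j/(ω·C) = 0 - j3.93e+04 Ω
Step 3 — Parallel combination: 1/Z_total = 1/R + 1/L + 1/C; Z_total = 70.55 + j319.8 Ω = 327.5∠77.6° Ω.
Step 4 — Source phasor: V = 10∠95.7° V = -0.9932 + j9.951 V.
Step 5 — Ohm's law: I = V / Z_total = (-0.9932 + j9.951) / (70.55 + j319.8) = 0.02902 + j0.009508 A.
Step 6 — Convert to polar: |I| = 0.03054 A, ∠I = 18.1°.

I = 0.03054∠18.1° A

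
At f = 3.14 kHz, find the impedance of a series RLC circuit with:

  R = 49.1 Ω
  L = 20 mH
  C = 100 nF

Step 1 — Angular frequency: ω = 2π·f = 2π·3140 = 1.973e+04 rad/s.
Step 2 — Component impedances:
  R: Z = R = 49.1 Ω
  L: Z = jωL = j·1.973e+04·0.02 = 0 + j394.6 Ω
  C: Z = 1/(jωC) = -j/(ω·C) = 0 - j506.9 Ω
Step 3 — Series combination: Z_total = R + L + C = 49.1 - j112.3 Ω = 122.5∠-66.4° Ω.

Z = 49.1 - j112.3 Ω = 122.5∠-66.4° Ω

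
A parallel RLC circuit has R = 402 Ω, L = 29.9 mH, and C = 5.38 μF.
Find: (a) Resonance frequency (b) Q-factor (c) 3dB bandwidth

Step 1 — Resonance: ω₀ = 1/√(LC) = 1/√(0.0299·5.38e-06) = 2493 rad/s.
Step 2 — f₀ = ω₀/(2π) = 396.8 Hz.
Step 3 — Parallel Q: Q = R/(ω₀L) = 402/(2493·0.0299) = 5.392.
Step 4 — Bandwidth: Δω = ω₀/Q = 462.4 rad/s; BW = Δω/(2π) = 73.59 Hz.

(a) f₀ = 396.8 Hz  (b) Q = 5.392  (c) BW = 73.59 Hz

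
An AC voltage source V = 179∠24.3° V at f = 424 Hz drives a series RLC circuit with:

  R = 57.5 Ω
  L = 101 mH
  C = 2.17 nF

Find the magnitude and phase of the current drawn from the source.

Step 1 — Angular frequency: ω = 2π·f = 2π·424 = 2664 rad/s.
Step 2 — Component impedances:
  R: Z = R = 57.5 Ω
  L: Z = jωL = j·2664·0.101 = 0 + j269.1 Ω
  C: Z = 1/(jωC) = -j/(ω·C) = 0 - j1.73e+05 Ω
Step 3 — Series combination: Z_total = R + L + C = 57.5 - j1.727e+05 Ω = 1.727e+05∠-90.0° Ω.
Step 4 — Source phasor: V = 179∠24.3° V = 163.1 + j73.66 V.
Step 5 — Ohm's law: I = V / Z_total = (163.1 + j73.66) / (57.5 - j1.727e+05) = -0.0004262 + j0.0009447 A.
Step 6 — Convert to polar: |I| = 0.001036 A, ∠I = 114.3°.

I = 0.001036∠114.3° A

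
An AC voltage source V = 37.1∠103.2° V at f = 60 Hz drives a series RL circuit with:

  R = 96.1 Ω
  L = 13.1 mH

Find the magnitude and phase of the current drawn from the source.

Step 1 — Angular frequency: ω = 2π·f = 2π·60 = 377 rad/s.
Step 2 — Component impedances:
  R: Z = R = 96.1 Ω
  L: Z = jωL = j·377·0.0131 = 0 + j4.939 Ω
Step 3 — Series combination: Z_total = R + L = 96.1 + j4.939 Ω = 96.23∠2.9° Ω.
Step 4 — Source phasor: V = 37.1∠103.2° V = -8.472 + j36.12 V.
Step 5 — Ohm's law: I = V / Z_total = (-8.472 + j36.12) / (96.1 + j4.939) = -0.06866 + j0.3794 A.
Step 6 — Convert to polar: |I| = 0.3855 A, ∠I = 100.3°.

I = 0.3855∠100.3° A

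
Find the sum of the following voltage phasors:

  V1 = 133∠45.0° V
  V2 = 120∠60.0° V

Step 1 — Convert each phasor to rectangular form:
  V1 = 133·(cos(45.0°) + j·sin(45.0°)) = 94.05 + j94.05 V
  V2 = 120·(cos(60.0°) + j·sin(60.0°)) = 60 + j103.9 V
Step 2 — Sum components: V_total = 154 + j198 V.
Step 3 — Convert to polar: |V_total| = 250.8 V, ∠V_total = 52.1°.

V_total = 250.8∠52.1° V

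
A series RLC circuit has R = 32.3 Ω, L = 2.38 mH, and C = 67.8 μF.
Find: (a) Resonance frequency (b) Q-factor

Step 1 — Resonance condition Im(Z)=0 gives ω₀ = 1/√(LC).
Step 2 — ω₀ = 1/√(0.00238·6.78e-05) = 2489 rad/s.
Step 3 — f₀ = ω₀/(2π) = 396.2 Hz.
Step 4 — Series Q: Q = ω₀L/R = 2489·0.00238/32.3 = 0.1834.

(a) f₀ = 396.2 Hz  (b) Q = 0.1834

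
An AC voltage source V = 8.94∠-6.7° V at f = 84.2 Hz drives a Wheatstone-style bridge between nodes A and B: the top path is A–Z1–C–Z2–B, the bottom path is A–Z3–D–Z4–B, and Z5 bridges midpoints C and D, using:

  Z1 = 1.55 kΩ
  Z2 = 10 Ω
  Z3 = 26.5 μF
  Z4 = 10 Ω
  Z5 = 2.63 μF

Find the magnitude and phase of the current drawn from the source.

Step 1 — Angular frequency: ω = 2π·f = 2π·84.2 = 529 rad/s.
Step 2 — Component impedances:
  Z1: Z = R = 1550 Ω
  Z2: Z = R = 10 Ω
  Z3: Z = 1/(jωC) = -j/(ω·C) = 0 - j71.33 Ω
  Z4: Z = R = 10 Ω
  Z5: Z = 1/(jωC) = -j/(ω·C) = 0 - j718.7 Ω
Step 3 — Bridge requires nodal analysis (the Z5 bridge couples midpoints C and D, so the two paths cannot be reduced to a simple series/parallel combination). Setting node B to ground and injecting 1 A at node A, the 3-node admittance system at A, C, D solves to V_A = Z_AB = 13.15 - j70.41 Ω = 71.63∠-79.4° Ω.
Step 4 — Source phasor: V = 8.94∠-6.7° V = 8.879 - j1.043 V.
Step 5 — Ohm's law: I = V / Z_total = (8.879 - j1.043) / (13.15 - j70.41) = 0.03707 + j0.1192 A.
Step 6 — Convert to polar: |I| = 0.1248 A, ∠I = 72.7°.

I = 0.1248∠72.7° A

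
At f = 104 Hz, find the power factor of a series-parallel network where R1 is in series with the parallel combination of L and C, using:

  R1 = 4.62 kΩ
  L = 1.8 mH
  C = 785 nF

Step 1 — Angular frequency: ω = 2π·f = 2π·104 = 653.5 rad/s.
Step 2 — Component impedances:
  R1: Z = R = 4620 Ω
  L: Z = jωL = j·653.5·0.0018 = 0 + j1.176 Ω
  C: Z = 1/(jωC) = -j/(ω·C) = 0 - j1949 Ω
Step 3 — Parallel branch: L || C = 1/(1/L + 1/C) = 0 + j1.177 Ω.
Step 4 — Series with R1: Z_total = R1 + (L || C) = 4620 + j1.177 Ω = 4620∠0.0° Ω.
Step 5 — Power factor: PF = cos(φ) = Re(Z)/|Z| = 4620/4620 = 1.
Step 6 — Type: Im(Z) = 1.177 ⇒ lagging (phase φ = 0.0°).

PF = 1 (lagging, φ = 0.0°)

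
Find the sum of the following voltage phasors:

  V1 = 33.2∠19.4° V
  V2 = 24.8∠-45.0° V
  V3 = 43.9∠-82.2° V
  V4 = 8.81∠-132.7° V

Step 1 — Convert each phasor to rectangular form:
  V1 = 33.2·(cos(19.4°) + j·sin(19.4°)) = 31.31 + j11.03 V
  V2 = 24.8·(cos(-45.0°) + j·sin(-45.0°)) = 17.54 - j17.54 V
  V3 = 43.9·(cos(-82.2°) + j·sin(-82.2°)) = 5.958 - j43.49 V
  V4 = 8.81·(cos(-132.7°) + j·sin(-132.7°)) = -5.975 - j6.475 V
Step 2 — Sum components: V_total = 48.83 - j56.48 V.
Step 3 — Convert to polar: |V_total| = 74.66 V, ∠V_total = -49.2°.

V_total = 74.66∠-49.2° V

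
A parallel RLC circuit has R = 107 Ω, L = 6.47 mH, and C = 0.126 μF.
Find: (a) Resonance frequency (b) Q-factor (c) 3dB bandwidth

Step 1 — Resonance: ω₀ = 1/√(LC) = 1/√(0.00647·1.26e-07) = 3.502e+04 rad/s.
Step 2 — f₀ = ω₀/(2π) = 5574 Hz.
Step 3 — Parallel Q: Q = R/(ω₀L) = 107/(3.502e+04·0.00647) = 0.4722.
Step 4 — Bandwidth: Δω = ω₀/Q = 7.417e+04 rad/s; BW = Δω/(2π) = 1.18e+04 Hz.

(a) f₀ = 5574 Hz  (b) Q = 0.4722  (c) BW = 1.18e+04 Hz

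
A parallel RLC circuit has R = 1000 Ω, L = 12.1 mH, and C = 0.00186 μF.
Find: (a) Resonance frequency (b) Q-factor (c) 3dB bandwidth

Step 1 — Resonance: ω₀ = 1/√(LC) = 1/√(0.0121·1.86e-09) = 2.108e+05 rad/s.
Step 2 — f₀ = ω₀/(2π) = 3.355e+04 Hz.
Step 3 — Parallel Q: Q = R/(ω₀L) = 1000/(2.108e+05·0.0121) = 0.3921.
Step 4 — Bandwidth: Δω = ω₀/Q = 5.376e+05 rad/s; BW = Δω/(2π) = 8.557e+04 Hz.

(a) f₀ = 3.355e+04 Hz  (b) Q = 0.3921  (c) BW = 8.557e+04 Hz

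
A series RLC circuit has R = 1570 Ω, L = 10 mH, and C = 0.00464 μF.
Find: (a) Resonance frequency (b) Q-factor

Step 1 — Resonance condition Im(Z)=0 gives ω₀ = 1/√(LC).
Step 2 — ω₀ = 1/√(0.01·4.64e-09) = 1.468e+05 rad/s.
Step 3 — f₀ = ω₀/(2π) = 2.336e+04 Hz.
Step 4 — Series Q: Q = ω₀L/R = 1.468e+05·0.01/1570 = 0.9351.

(a) f₀ = 2.336e+04 Hz  (b) Q = 0.9351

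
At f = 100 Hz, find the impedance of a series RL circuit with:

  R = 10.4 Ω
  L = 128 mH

Step 1 — Angular frequency: ω = 2π·f = 2π·100 = 628.3 rad/s.
Step 2 — Component impedances:
  R: Z = R = 10.4 Ω
  L: Z = jωL = j·628.3·0.128 = 0 + j80.42 Ω
Step 3 — Series combination: Z_total = R + L = 10.4 + j80.42 Ω = 81.09∠82.6° Ω.

Z = 10.4 + j80.42 Ω = 81.09∠82.6° Ω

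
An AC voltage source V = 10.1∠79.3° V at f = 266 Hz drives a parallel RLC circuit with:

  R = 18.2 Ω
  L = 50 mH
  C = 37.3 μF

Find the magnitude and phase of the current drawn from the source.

Step 1 — Angular frequency: ω = 2π·f = 2π·266 = 1671 rad/s.
Step 2 — Component impedances:
  R: Z = R = 18.2 Ω
  L: Z = jωL = j·1671·0.05 = 0 + j83.57 Ω
  C: Z = 1/(jωC) = -j/(ω·C) = 0 - j16.04 Ω
Step 3 — Parallel combination: 1/Z_total = 1/R + 1/L + 1/C; Z_total = 9.888 - j9.066 Ω = 13.42∠-42.5° Ω.
Step 4 — Source phasor: V = 10.1∠79.3° V = 1.875 + j9.924 V.
Step 5 — Ohm's law: I = V / Z_total = (1.875 + j9.924) / (9.888 - j9.066) = -0.3969 + j0.6398 A.
Step 6 — Convert to polar: |I| = 0.7529 A, ∠I = 121.8°.

I = 0.7529∠121.8° A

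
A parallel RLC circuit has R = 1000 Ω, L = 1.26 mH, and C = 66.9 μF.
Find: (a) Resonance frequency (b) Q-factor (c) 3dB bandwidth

Step 1 — Resonance: ω₀ = 1/√(LC) = 1/√(0.00126·6.69e-05) = 3444 rad/s.
Step 2 — f₀ = ω₀/(2π) = 548.2 Hz.
Step 3 — Parallel Q: Q = R/(ω₀L) = 1000/(3444·0.00126) = 230.4.
Step 4 — Bandwidth: Δω = ω₀/Q = 14.95 rad/s; BW = Δω/(2π) = 2.379 Hz.

(a) f₀ = 548.2 Hz  (b) Q = 230.4  (c) BW = 2.379 Hz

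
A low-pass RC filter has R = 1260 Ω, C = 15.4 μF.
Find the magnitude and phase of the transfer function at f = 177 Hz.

Step 1 — Angular frequency: ω = 2π·177 = 1112 rad/s.
Step 2 — Transfer function: H(jω) = 1/(1 + jωRC).
Step 3 — Denominator: 1 + jωRC = 1 + j·1112·1260·1.54e-05 = 1 + j21.58.
Step 4 — H = 0.002143 - j0.04624.
Step 5 — Magnitude: |H| = 0.04629 (-26.7 dB); phase: φ = -87.3°.

|H| = 0.04629 (-26.7 dB), φ = -87.3°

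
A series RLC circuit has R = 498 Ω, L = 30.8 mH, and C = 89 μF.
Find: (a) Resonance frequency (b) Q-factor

Step 1 — Resonance condition Im(Z)=0 gives ω₀ = 1/√(LC).
Step 2 — ω₀ = 1/√(0.0308·8.9e-05) = 604 rad/s.
Step 3 — f₀ = ω₀/(2π) = 96.13 Hz.
Step 4 — Series Q: Q = ω₀L/R = 604·0.0308/498 = 0.03736.

(a) f₀ = 96.13 Hz  (b) Q = 0.03736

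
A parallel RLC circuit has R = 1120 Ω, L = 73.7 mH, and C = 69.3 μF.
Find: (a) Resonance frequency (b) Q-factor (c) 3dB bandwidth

Step 1 — Resonance: ω₀ = 1/√(LC) = 1/√(0.0737·6.93e-05) = 442.5 rad/s.
Step 2 — f₀ = ω₀/(2π) = 70.42 Hz.
Step 3 — Parallel Q: Q = R/(ω₀L) = 1120/(442.5·0.0737) = 34.34.
Step 4 — Bandwidth: Δω = ω₀/Q = 12.88 rad/s; BW = Δω/(2π) = 2.051 Hz.

(a) f₀ = 70.42 Hz  (b) Q = 34.34  (c) BW = 2.051 Hz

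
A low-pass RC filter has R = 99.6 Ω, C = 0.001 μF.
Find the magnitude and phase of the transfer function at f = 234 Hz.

Step 1 — Angular frequency: ω = 2π·234 = 1470 rad/s.
Step 2 — Transfer function: H(jω) = 1/(1 + jωRC).
Step 3 — Denominator: 1 + jωRC = 1 + j·1470·99.6·1e-09 = 1 + j0.0001464.
Step 4 — H = 1 - j0.0001464.
Step 5 — Magnitude: |H| = 1 (-0.0 dB); phase: φ = -0.0°.

|H| = 1 (-0.0 dB), φ = -0.0°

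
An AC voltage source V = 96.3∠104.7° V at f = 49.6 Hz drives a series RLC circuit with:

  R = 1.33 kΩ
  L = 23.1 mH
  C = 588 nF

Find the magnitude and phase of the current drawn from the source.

Step 1 — Angular frequency: ω = 2π·f = 2π·49.6 = 311.6 rad/s.
Step 2 — Component impedances:
  R: Z = R = 1330 Ω
  L: Z = jωL = j·311.6·0.0231 = 0 + j7.199 Ω
  C: Z = 1/(jωC) = -j/(ω·C) = 0 - j5457 Ω
Step 3 — Series combination: Z_total = R + L + C = 1330 - j5450 Ω = 5610∠-76.3° Ω.
Step 4 — Source phasor: V = 96.3∠104.7° V = -24.44 + j93.15 V.
Step 5 — Ohm's law: I = V / Z_total = (-24.44 + j93.15) / (1330 - j5450) = -0.01716 - j0.0002953 A.
Step 6 — Convert to polar: |I| = 0.01717 A, ∠I = -179.0°.

I = 0.01717∠-179.0° A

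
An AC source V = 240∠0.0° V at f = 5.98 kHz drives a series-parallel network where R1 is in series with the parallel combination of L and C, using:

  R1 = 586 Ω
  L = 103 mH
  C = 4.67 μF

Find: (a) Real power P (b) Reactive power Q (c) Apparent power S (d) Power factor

Step 1 — Angular frequency: ω = 2π·f = 2π·5980 = 3.757e+04 rad/s.
Step 2 — Component impedances:
  R1: Z = R = 586 Ω
  L: Z = jωL = j·3.757e+04·0.103 = 0 + j3870 Ω
  C: Z = 1/(jωC) = -j/(ω·C) = 0 - j5.699 Ω
Step 3 — Parallel branch: L || C = 1/(1/L + 1/C) = 0 - j5.707 Ω.
Step 4 — Series with R1: Z_total = R1 + (L || C) = 586 - j5.707 Ω = 586∠-0.6° Ω.
Step 5 — Source phasor: V = 240∠0.0° V = 240 V.
Step 6 — Current: I = V / Z = 0.4095 + j0.003989 A = 0.4095∠0.6° A.
Step 7 — Complex power: S = V·I* = 98.28 - j0.9573 VA.
Step 8 — Real power: P = Re(S) = 98.28 W.
Step 9 — Reactive power: Q = Im(S) = -0.9573 VAR.
Step 10 — Apparent power: |S| = 98.29 VA.
Step 11 — Power factor: PF = P/|S| = 1 (leading).

(a) P = 98.28 W  (b) Q = -0.9573 VAR  (c) S = 98.29 VA  (d) PF = 1 (leading)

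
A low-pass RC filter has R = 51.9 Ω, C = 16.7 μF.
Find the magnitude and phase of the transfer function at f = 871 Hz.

Step 1 — Angular frequency: ω = 2π·871 = 5473 rad/s.
Step 2 — Transfer function: H(jω) = 1/(1 + jωRC).
Step 3 — Denominator: 1 + jωRC = 1 + j·5473·51.9·1.67e-05 = 1 + j4.743.
Step 4 — H = 0.04255 - j0.2019.
Step 5 — Magnitude: |H| = 0.2063 (-13.7 dB); phase: φ = -78.1°.

|H| = 0.2063 (-13.7 dB), φ = -78.1°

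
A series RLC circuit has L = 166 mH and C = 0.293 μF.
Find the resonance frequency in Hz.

Step 1 — Resonance condition Im(Z)=0 gives ω₀ = 1/√(LC).
Step 2 — ω₀ = 1/√(0.166·2.93e-07) = 4534 rad/s.
Step 3 — f₀ = ω₀/(2π) = 721.7 Hz.

f₀ = 721.7 Hz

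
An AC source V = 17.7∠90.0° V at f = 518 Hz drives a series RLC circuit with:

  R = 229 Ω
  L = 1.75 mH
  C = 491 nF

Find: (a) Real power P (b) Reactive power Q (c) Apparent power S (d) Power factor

Step 1 — Angular frequency: ω = 2π·f = 2π·518 = 3255 rad/s.
Step 2 — Component impedances:
  R: Z = R = 229 Ω
  L: Z = jωL = j·3255·0.00175 = 0 + j5.696 Ω
  C: Z = 1/(jωC) = -j/(ω·C) = 0 - j625.8 Ω
Step 3 — Series combination: Z_total = R + L + C = 229 - j620.1 Ω = 661∠-69.7° Ω.
Step 4 — Source phasor: V = 17.7∠90.0° V = 0 + j17.7 V.
Step 5 — Current: I = V / Z = -0.02512 + j0.009277 A = 0.02678∠159.7° A.
Step 6 — Complex power: S = V·I* = 0.1642 - j0.4446 VA.
Step 7 — Real power: P = Re(S) = 0.1642 W.
Step 8 — Reactive power: Q = Im(S) = -0.4446 VAR.
Step 9 — Apparent power: |S| = 0.474 VA.
Step 10 — Power factor: PF = P/|S| = 0.3464 (leading).

(a) P = 0.1642 W  (b) Q = -0.4446 VAR  (c) S = 0.474 VA  (d) PF = 0.3464 (leading)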